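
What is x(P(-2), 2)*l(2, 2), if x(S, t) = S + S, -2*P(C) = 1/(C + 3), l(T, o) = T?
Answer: -2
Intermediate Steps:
P(C) = -1/(2*(3 + C)) (P(C) = -1/(2*(C + 3)) = -1/(2*(3 + C)))
x(S, t) = 2*S
x(P(-2), 2)*l(2, 2) = (2*(-1/(6 + 2*(-2))))*2 = (2*(-1/(6 - 4)))*2 = (2*(-1/2))*2 = (2*(-1*½))*2 = (2*(-½))*2 = -1*2 = -2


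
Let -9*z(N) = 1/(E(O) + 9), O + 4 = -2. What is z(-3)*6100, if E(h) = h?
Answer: -6100/27 ≈ -225.93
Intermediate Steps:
O = -6 (O = -4 - 2 = -6)
z(N) = -1/27 (z(N) = -1/(9*(-6 + 9)) = -⅑/3 = -⅑*⅓ = -1/27)
z(-3)*6100 = -1/27*6100 = -6100/27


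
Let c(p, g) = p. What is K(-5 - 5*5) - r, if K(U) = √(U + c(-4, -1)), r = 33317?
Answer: -33317 + I*√34 ≈ -33317.0 + 5.831*I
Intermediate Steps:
K(U) = √(-4 + U) (K(U) = √(U - 4) = √(-4 + U))
K(-5 - 5*5) - r = √(-4 + (-5 - 5*5)) - 1*33317 = √(-4 + (-5 - 25)) - 33317 = √(-4 - 30) - 33317 = √(-34) - 33317 = I*√34 - 33317 = -33317 + I*√34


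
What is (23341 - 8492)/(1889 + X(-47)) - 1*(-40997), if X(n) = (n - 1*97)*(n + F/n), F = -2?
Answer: 16669709130/406591 ≈ 40999.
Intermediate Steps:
X(n) = (-97 + n)*(n - 2/n) (X(n) = (n - 1*97)*(n - 2/n) = (n - 97)*(n - 2/n) = (-97 + n)*(n - 2/n))
(23341 - 8492)/(1889 + X(-47)) - 1*(-40997) = (23341 - 8492)/(1889 + (-2 + (-47)**2 - 97*(-47) + 194/(-47))) - 1*(-40997) = 14849/(1889 + (-2 + 2209 + 4559 + 194*(-1/47))) + 40997 = 14849/(1889 + (-2 + 2209 + 4559 - 194/47)) + 40997 = 14849/(1889 + 317808/47) + 40997 = 14849/(406591/47) + 40997 = 14849*(47/406591) + 40997 = 697903/406591 + 40997 = 16669709130/406591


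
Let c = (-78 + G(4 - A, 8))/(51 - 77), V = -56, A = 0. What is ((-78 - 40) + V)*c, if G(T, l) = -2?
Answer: -6960/13 ≈ -535.38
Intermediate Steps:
c = 40/13 (c = (-78 - 2)/(51 - 77) = -80/(-26) = -80*(-1/26) = 40/13 ≈ 3.0769)
((-78 - 40) + V)*c = ((-78 - 40) - 56)*(40/13) = (-118 - 56)*(40/13) = -174*40/13 = -6960/13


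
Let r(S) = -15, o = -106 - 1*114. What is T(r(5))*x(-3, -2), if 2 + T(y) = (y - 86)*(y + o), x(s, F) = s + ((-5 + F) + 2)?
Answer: -189864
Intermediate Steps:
o = -220 (o = -106 - 114 = -220)
x(s, F) = -3 + F + s (x(s, F) = s + (-3 + F) = -3 + F + s)
T(y) = -2 + (-220 + y)*(-86 + y) (T(y) = -2 + (y - 86)*(y - 220) = -2 + (-86 + y)*(-220 + y) = -2 + (-220 + y)*(-86 + y))
T(r(5))*x(-3, -2) = (18918 + (-15)² - 306*(-15))*(-3 - 2 - 3) = (18918 + 225 + 4590)*(-8) = 23733*(-8) = -189864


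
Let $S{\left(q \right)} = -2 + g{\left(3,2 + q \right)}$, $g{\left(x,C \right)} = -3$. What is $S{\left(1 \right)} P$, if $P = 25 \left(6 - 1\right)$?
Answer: $-625$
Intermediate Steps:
$S{\left(q \right)} = -5$ ($S{\left(q \right)} = -2 - 3 = -5$)
$P = 125$ ($P = 25 \cdot 5 = 125$)
$S{\left(1 \right)} P = \left(-5\right) 125 = -625$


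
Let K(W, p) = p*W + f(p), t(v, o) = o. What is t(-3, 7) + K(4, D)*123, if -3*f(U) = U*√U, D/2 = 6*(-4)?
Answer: -23609 + 7872*I*√3 ≈ -23609.0 + 13635.0*I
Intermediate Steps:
D = -48 (D = 2*(6*(-4)) = 2*(-24) = -48)
f(U) = -U^(3/2)/3 (f(U) = -U*√U/3 = -U^(3/2)/3)
K(W, p) = -p^(3/2)/3 + W*p (K(W, p) = p*W - p^(3/2)/3 = W*p - p^(3/2)/3 = -p^(3/2)/3 + W*p)
t(-3, 7) + K(4, D)*123 = 7 + (-(-64)*I*√3 + 4*(-48))*123 = 7 + (-(-64)*I*√3 - 192)*123 = 7 + (64*I*√3 - 192)*123 = 7 + (-192 + 64*I*√3)*123 = 7 + (-23616 + 7872*I*√3) = -23609 + 7872*I*√3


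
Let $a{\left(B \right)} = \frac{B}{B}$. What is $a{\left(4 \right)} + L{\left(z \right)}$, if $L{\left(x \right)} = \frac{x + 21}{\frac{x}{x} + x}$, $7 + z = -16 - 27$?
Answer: $\frac{78}{49} \approx 1.5918$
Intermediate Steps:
$a{\left(B \right)} = 1$
$z = -50$ ($z = -7 - 43 = -50$)
$L{\left(x \right)} = \frac{21 + x}{1 + x}$
$a{\left(4 \right)} + L{\left(z \right)} = 1 + \frac{21 - 50}{1 - 50} = 1 + \frac{1}{-49} \left(-29\right) = 1 - - \frac{29}{49} = 1 + \frac{29}{49} = \frac{78}{49}$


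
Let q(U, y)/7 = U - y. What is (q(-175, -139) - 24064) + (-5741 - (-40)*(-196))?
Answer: -37897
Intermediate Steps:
q(U, y) = -7*y + 7*U (q(U, y) = 7*(U - y) = -7*y + 7*U)
(q(-175, -139) - 24064) + (-5741 - (-40)*(-196)) = ((-7*(-139) + 7*(-175)) - 24064) + (-5741 - (-40)*(-196)) = ((973 - 1225) - 24064) + (-5741 - 1*7840) = (-252 - 24064) + (-5741 - 7840) = -24316 - 13581 = -37897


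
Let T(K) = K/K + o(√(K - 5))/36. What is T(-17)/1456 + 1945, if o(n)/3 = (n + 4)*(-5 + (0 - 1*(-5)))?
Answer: 2831921/1456 ≈ 1945.0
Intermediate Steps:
o(n) = 0 (o(n) = 3*((n + 4)*(-5 + (0 - 1*(-5)))) = 3*((4 + n)*(-5 + (0 + 5))) = 3*((4 + n)*(-5 + 5)) = 3*((4 + n)*0) = 3*0 = 0)
T(K) = 1 (T(K) = K/K + 0/36 = 1 + 0*(1/36) = 1 + 0 = 1)
T(-17)/1456 + 1945 = 1/1456 + 1945 = 2831921/1456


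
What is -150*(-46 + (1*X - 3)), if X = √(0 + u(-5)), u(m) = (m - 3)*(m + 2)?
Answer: 7350 - 300*√6 ≈ 6615.2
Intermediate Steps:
u(m) = (-3 + m)*(2 + m)
X = 2*√6 (X = √(0 + (-6 + (-5)² - 1*(-5))) = √(0 + (-6 + 25 + 5)) = √(0 + 24) = √24 = 2*√6 ≈ 4.8990)
-150*(-46 + (1*X - 3)) = -150*(-46 + (1*(2*√6) - 3)) = -150*(-46 + (2*√6 - 3)) = -150*(-46 + (-3 + 2*√6)) = -150*(-49 + 2*√6) = 7350 - 300*√6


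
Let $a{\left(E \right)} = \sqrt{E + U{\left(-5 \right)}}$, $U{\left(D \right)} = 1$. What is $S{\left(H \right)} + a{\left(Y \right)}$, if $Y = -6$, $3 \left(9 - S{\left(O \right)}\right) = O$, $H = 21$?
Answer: $2 + i \sqrt{5} \approx 2.0 + 2.2361 i$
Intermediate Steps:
$S{\left(O \right)} = 9 - \frac{O}{3}$
$a{\left(E \right)} = \sqrt{1 + E}$ ($a{\left(E \right)} = \sqrt{E + 1} = \sqrt{1 + E}$)
$S{\left(H \right)} + a{\left(Y \right)} = \left(9 - 7\right) + \sqrt{1 - 6} = \left(9 - 7\right) + \sqrt{-5} = 2 + i \sqrt{5}$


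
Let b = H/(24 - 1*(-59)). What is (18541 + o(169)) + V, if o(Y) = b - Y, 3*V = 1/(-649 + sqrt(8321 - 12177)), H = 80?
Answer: 1944579613609/105839193 - 4*I*sqrt(241)/1275171 ≈ 18373.0 - 4.8697e-5*I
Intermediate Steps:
b = 80/83 (b = 80/(24 - 1*(-59)) = 80/(24 + 59) = 80/83 ≈ 0.96386)
V = 1/(3*(-649 + 4*I*sqrt(241))) (V = 1/(3*(-649 + sqrt(8321 - 12177))) = 1/(3*(-649 + sqrt(-3856))) = 1/(3*(-649 + 4*I*sqrt(241))) ≈ -0.00050895 - 4.8697e-5*I)
o(Y) = 80/83 - Y
(18541 + o(169)) + V = (18541 + (80/83 - 1*169)) + (-649/1275171 - 4*I*sqrt(241)/1275171) = (18541 + (80/83 - 169)) + (-649/1275171 - 4*I*sqrt(241)/1275171) = (18541 - 13947/83) + (-649/1275171 - 4*I*sqrt(241)/1275171) = 1524956/83 + (-649/1275171 - 4*I*sqrt(241)/1275171) = 1944579613609/105839193 - 4*I*sqrt(241)/1275171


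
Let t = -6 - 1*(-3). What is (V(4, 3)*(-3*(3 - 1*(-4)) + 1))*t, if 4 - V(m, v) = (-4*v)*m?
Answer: 3120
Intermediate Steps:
V(m, v) = 4 + 4*m*v (V(m, v) = 4 - (-4*v)*m = 4 - (-4)*m*v = 4 + 4*m*v)
t = -3 (t = -6 + 3 = -3)
(V(4, 3)*(-3*(3 - 1*(-4)) + 1))*t = ((4 + 4*4*3)*(-3*(3 - 1*(-4)) + 1))*(-3) = ((4 + 48)*(-3*(3 + 4) + 1))*(-3) = (52*(-3*7 + 1))*(-3) = (52*(-21 + 1))*(-3) = (52*(-20))*(-3) = -1040*(-3) = 3120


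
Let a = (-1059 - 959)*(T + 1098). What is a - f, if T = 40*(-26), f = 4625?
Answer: -121669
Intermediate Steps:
T = -1040
a = -117044 (a = (-1059 - 959)*(-1040 + 1098) = -2018*58 = -117044)
a - f = -117044 - 1*4625 = -117044 - 4625 = -121669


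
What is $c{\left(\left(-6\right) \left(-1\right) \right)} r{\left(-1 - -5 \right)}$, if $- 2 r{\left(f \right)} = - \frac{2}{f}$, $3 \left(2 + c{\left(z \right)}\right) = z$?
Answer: $0$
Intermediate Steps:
$c{\left(z \right)} = -2 + \frac{z}{3}$
$r{\left(f \right)} = \frac{1}{f}$ ($r{\left(f \right)} = - \frac{\left(-2\right) \frac{1}{f}}{2} = \frac{1}{f}$)
$c{\left(\left(-6\right) \left(-1\right) \right)} r{\left(-1 - -5 \right)} = \frac{-2 + \frac{\left(-6\right) \left(-1\right)}{3}}{-1 - -5} = \frac{-2 + \frac{1}{3} \cdot 6}{-1 + 5} = \frac{-2 + 2}{4} = 0 \cdot \frac{1}{4} = 0$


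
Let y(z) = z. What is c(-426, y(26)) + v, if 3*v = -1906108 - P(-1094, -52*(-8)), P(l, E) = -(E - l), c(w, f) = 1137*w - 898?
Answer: -1120126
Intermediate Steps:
c(w, f) = -898 + 1137*w
P(l, E) = l - E
v = -634866 (v = (-1906108 - (-1094 - (-52)*(-8)))/3 = (-1906108 - (-1094 - 1*416))/3 = (-1906108 - (-1094 - 416))/3 = (-1906108 - 1*(-1510))/3 = (-1906108 + 1510)/3 = (⅓)*(-1904598) = -634866)
c(-426, y(26)) + v = (-898 + 1137*(-426)) - 634866 = (-898 - 484362) - 634866 = -485260 - 634866 = -1120126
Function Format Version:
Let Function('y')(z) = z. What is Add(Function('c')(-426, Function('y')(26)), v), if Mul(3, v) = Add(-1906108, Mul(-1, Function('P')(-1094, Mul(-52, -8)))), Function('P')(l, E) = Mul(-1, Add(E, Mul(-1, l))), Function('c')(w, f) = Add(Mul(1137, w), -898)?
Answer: -1120126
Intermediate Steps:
Function('c')(w, f) = Add(-898, Mul(1137, w))
Function('P')(l, E) = Add(l, Mul(-1, E))
v = -634866 (v = Mul(Rational(1, 3), Add(-1906108, Mul(-1, Add(-1094, Mul(-1, Mul(-52, -8)))))) = Mul(Rational(1, 3), Add(-1906108, Mul(-1, Add(-1094, Mul(-1, 416))))) = Mul(Rational(1, 3), Add(-1906108, Mul(-1, Add(-1094, -416)))) = Mul(Rational(1, 3), Add(-1906108, Mul(-1, -1510))) = Mul(Rational(1, 3), Add(-1906108, 1510)) = Mul(Rational(1, 3), -1904598) = -634866)
Add(Function('c')(-426, Function('y')(26)), v) = Add(Add(-898, Mul(1137, -426)), -634866) = Add(Add(-898, -484362), -634866) = Add(-485260, -634866) = -1120126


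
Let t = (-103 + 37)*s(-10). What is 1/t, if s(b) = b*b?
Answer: -1/6600 ≈ -0.00015152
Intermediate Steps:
s(b) = b²
t = -6600 (t = (-103 + 37)*(-10)² = -66*100 = -6600)
1/t = 1/(-6600) = -1/6600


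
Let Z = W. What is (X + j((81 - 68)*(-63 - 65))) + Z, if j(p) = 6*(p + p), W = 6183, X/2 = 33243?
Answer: 52701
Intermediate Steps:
X = 66486 (X = 2*33243 = 66486)
Z = 6183
j(p) = 12*p (j(p) = 6*(2*p) = 12*p)
(X + j((81 - 68)*(-63 - 65))) + Z = (66486 + 12*((81 - 68)*(-63 - 65))) + 6183 = (66486 + 12*(13*(-128))) + 6183 = (66486 + 12*(-1664)) + 6183 = (66486 - 19968) + 6183 = 46518 + 6183 = 52701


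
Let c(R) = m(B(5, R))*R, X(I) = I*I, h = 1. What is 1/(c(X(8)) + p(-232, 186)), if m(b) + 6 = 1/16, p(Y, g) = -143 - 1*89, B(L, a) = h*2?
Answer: -1/612 ≈ -0.0016340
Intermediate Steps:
B(L, a) = 2 (B(L, a) = 1*2 = 2)
p(Y, g) = -232 (p(Y, g) = -143 - 89 = -232)
X(I) = I²
m(b) = -95/16 (m(b) = -6 + 1/16 = -95/16)
c(R) = -95*R/16
1/(c(X(8)) + p(-232, 186)) = 1/(-95/16*8² - 232) = 1/(-95/16*64 - 232) = 1/(-380 - 232) = 1/(-612) = -1/612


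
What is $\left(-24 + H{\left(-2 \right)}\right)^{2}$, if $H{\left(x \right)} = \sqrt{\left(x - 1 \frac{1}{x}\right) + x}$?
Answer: $\frac{\left(48 - i \sqrt{14}\right)^{2}}{4} \approx 572.5 - 89.8 i$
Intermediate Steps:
$H{\left(x \right)} = \sqrt{- \frac{1}{x} + 2 x}$ ($H{\left(x \right)} = \sqrt{\left(x - \frac{1}{x}\right) + x} = \sqrt{- \frac{1}{x} + 2 x}$)
$\left(-24 + H{\left(-2 \right)}\right)^{2} = \left(-24 + \sqrt{- \frac{1}{-2} + 2 \left(-2\right)}\right)^{2} = \left(-24 + \sqrt{\left(-1\right) \left(- \frac{1}{2}\right) - 4}\right)^{2} = \left(-24 + \sqrt{\frac{1}{2} - 4}\right)^{2} = \left(-24 + \sqrt{- \frac{7}{2}}\right)^{2} = \left(-24 + \frac{i \sqrt{14}}{2}\right)^{2}$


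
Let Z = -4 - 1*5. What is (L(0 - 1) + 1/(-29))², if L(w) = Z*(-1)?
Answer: 67600/841 ≈ 80.380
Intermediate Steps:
Z = -9 (Z = -4 - 5 = -9)
L(w) = 9 (L(w) = -9*(-1) = 9)
(L(0 - 1) + 1/(-29))² = (9 + 1/(-29))² = (9 - 1/29)² = (260/29)² = 67600/841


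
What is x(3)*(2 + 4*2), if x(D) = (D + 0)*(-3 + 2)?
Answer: -30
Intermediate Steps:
x(D) = -D (x(D) = D*(-1) = -D)
x(3)*(2 + 4*2) = (-1*3)*(2 + 4*2) = -3*(2 + 8) = -3*10 = -30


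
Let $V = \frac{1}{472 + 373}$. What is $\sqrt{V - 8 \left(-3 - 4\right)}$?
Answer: $\frac{\sqrt{236605}}{65} \approx 7.4834$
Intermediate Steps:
$V = \frac{1}{845} \approx 0.0011834$
$\sqrt{V - 8 \left(-3 - 4\right)} = \sqrt{\frac{1}{845} - 8 \left(-3 - 4\right)} = \sqrt{\frac{1}{845} - -56} = \sqrt{\frac{1}{845} + 56} = \sqrt{\frac{47321}{845}} = \frac{\sqrt{236605}}{65}$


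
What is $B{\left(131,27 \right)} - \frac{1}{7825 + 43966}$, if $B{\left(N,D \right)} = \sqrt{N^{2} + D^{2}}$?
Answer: $- \frac{1}{51791} + \sqrt{17890} \approx 133.75$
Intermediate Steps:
$B{\left(N,D \right)} = \sqrt{D^{2} + N^{2}}$
$B{\left(131,27 \right)} - \frac{1}{7825 + 43966} = \sqrt{27^{2} + 131^{2}} - \frac{1}{7825 + 43966} = \sqrt{729 + 17161} - \frac{1}{51791} = \sqrt{17890} - \frac{1}{51791} = - \frac{1}{51791} + \sqrt{17890}$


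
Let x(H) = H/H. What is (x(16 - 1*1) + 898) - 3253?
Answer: -2354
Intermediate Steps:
x(H) = 1
(x(16 - 1*1) + 898) - 3253 = (1 + 898) - 3253 = 899 - 3253 = -2354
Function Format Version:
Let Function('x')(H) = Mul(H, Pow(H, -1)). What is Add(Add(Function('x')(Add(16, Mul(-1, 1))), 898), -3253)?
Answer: -2354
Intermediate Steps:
Function('x')(H) = 1
Add(Add(Function('x')(Add(16, Mul(-1, 1))), 898), -3253) = Add(Add(1, 898), -3253) = Add(899, -3253) = -2354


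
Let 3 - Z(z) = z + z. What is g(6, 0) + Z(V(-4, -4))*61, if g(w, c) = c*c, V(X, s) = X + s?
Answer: 1159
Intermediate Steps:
g(w, c) = c²
Z(z) = 3 - 2*z (Z(z) = 3 - (z + z) = 3 - 2*z)
g(6, 0) + Z(V(-4, -4))*61 = 0² + (3 - 2*(-4 - 4))*61 = 0 + (3 - 2*(-8))*61 = 0 + (3 + 16)*61 = 0 + 19*61 = 0 + 1159 = 1159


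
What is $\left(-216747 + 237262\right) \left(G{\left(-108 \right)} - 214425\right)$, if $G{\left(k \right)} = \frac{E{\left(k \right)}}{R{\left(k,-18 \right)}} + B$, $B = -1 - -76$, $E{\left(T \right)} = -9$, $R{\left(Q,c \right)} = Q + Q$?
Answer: $- \frac{105537345485}{24} \approx -4.3974 \cdot 10^{9}$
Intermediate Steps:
$R{\left(Q,c \right)} = 2 Q$
$B = 75$ ($B = -1 + 76 = 75$)
$G{\left(k \right)} = 75 - \frac{9}{2 k}$ ($G{\left(k \right)} = - \frac{9}{2 k} + 75 = 75 - \frac{9}{2 k}$)
$\left(-216747 + 237262\right) \left(G{\left(-108 \right)} - 214425\right) = \left(-216747 + 237262\right) \left(\left(75 - \frac{9}{2 \left(-108\right)}\right) - 214425\right) = 20515 \left(\left(75 - - \frac{1}{24}\right) - 214425\right) = 20515 \left(\left(75 + \frac{1}{24}\right) - 214425\right) = 20515 \left(\frac{1801}{24} - 214425\right) = 20515 \left(- \frac{5144399}{24}\right) = - \frac{105537345485}{24}$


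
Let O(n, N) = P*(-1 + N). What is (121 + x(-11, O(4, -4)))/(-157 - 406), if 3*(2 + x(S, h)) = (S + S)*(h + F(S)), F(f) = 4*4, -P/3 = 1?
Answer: 325/1689 ≈ 0.19242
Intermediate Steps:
P = -3 (P = -3*1 = -3)
F(f) = 16
O(n, N) = 3 - 3*N (O(n, N) = -3*(-1 + N) = 3 - 3*N)
x(S, h) = -2 + 2*S*(16 + h)/3 (x(S, h) = -2 + ((S + S)*(h + 16))/3 = -2 + ((2*S)*(16 + h))/3 = -2 + (2*S*(16 + h))/3 = -2 + 2*S*(16 + h)/3)
(121 + x(-11, O(4, -4)))/(-157 - 406) = (121 + (-2 + (32/3)*(-11) + (⅔)*(-11)*(3 - 3*(-4))))/(-157 - 406) = (121 + (-2 - 352/3 + (⅔)*(-11)*(3 + 12)))/(-563) = (121 + (-2 - 352/3 + (⅔)*(-11)*15))*(-1/563) = (121 + (-2 - 352/3 - 110))*(-1/563) = (121 - 688/3)*(-1/563) = -325/3*(-1/563) = 325/1689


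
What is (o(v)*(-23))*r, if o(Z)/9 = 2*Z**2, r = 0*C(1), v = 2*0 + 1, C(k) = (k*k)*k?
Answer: 0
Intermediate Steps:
C(k) = k**3 (C(k) = k**2*k = k**3)
v = 1 (v = 0 + 1 = 1)
r = 0 (r = 0*1**3 = 0*1 = 0)
o(Z) = 18*Z**2 (o(Z) = 9*(2*Z**2) = 18*Z**2)
(o(v)*(-23))*r = ((18*1**2)*(-23))*0 = ((18*1)*(-23))*0 = (18*(-23))*0 = -414*0 = 0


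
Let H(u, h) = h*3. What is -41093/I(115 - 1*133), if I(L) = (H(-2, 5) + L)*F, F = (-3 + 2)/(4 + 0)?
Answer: -164372/3 ≈ -54791.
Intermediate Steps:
H(u, h) = 3*h
F = -¼ (F = -1/4 = -1*¼ = -¼ ≈ -0.25000)
I(L) = -15/4 - L/4 (I(L) = (3*5 + L)*(-¼) = (15 + L)*(-¼) = -15/4 - L/4)
-41093/I(115 - 1*133) = -41093/(-15/4 - (115 - 1*133)/4) = -41093/(-15/4 - (115 - 133)/4) = -41093/(-15/4 - ¼*(-18)) = -41093/(-15/4 + 9/2) = -41093/¾ = -41093*4/3 = -164372/3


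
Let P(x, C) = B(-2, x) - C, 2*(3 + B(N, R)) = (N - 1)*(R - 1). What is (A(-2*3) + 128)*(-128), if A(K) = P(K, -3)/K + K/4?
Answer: -15968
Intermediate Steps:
B(N, R) = -3 + (-1 + N)*(-1 + R)/2 (B(N, R) = -3 + ((N - 1)*(R - 1))/2 = -3 + ((-1 + N)*(-1 + R))/2 = -3 + (-1 + N)*(-1 + R)/2)
P(x, C) = -3/2 - C - 3*x/2 (P(x, C) = (-5/2 - ½*(-2) - x/2 + (½)*(-2)*x) - C = (-5/2 + 1 - x/2 - x) - C = (-3/2 - 3*x/2) - C = -3/2 - C - 3*x/2)
A(K) = K/4 + (3/2 - 3*K/2)/K (A(K) = (-3/2 - 1*(-3) - 3*K/2)/K + K/4 = (-3/2 + 3 - 3*K/2)/K + K*(¼) = (3/2 - 3*K/2)/K + K/4 = K/4 + (3/2 - 3*K/2)/K)
(A(-2*3) + 128)*(-128) = ((6 + (-2*3)² - (-12)*3)/(4*((-2*3))) + 128)*(-128) = ((¼)*(6 + (-6)² - 6*(-6))/(-6) + 128)*(-128) = ((¼)*(-⅙)*(6 + 36 + 36) + 128)*(-128) = ((¼)*(-⅙)*78 + 128)*(-128) = (-13/4 + 128)*(-128) = (499/4)*(-128) = -15968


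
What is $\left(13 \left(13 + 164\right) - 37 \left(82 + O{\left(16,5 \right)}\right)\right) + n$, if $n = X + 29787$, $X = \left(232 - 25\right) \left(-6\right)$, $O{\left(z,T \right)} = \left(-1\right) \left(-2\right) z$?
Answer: $26628$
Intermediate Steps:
$O{\left(z,T \right)} = 2 z$
$X = -1242$ ($X = 207 \left(-6\right) = -1242$)
$n = 28545$ ($n = -1242 + 29787 = 28545$)
$\left(13 \left(13 + 164\right) - 37 \left(82 + O{\left(16,5 \right)}\right)\right) + n = \left(13 \left(13 + 164\right) - 37 \left(82 + 2 \cdot 16\right)\right) + 28545 = \left(13 \cdot 177 - 37 \left(82 + 32\right)\right) + 28545 = \left(2301 - 37 \cdot 114\right) + 28545 = \left(2301 - 4218\right) + 28545 = -1917 + 28545 = 26628$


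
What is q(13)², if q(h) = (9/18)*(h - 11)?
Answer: 1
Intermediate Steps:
q(h) = -11/2 + h/2 (q(h) = (9*(1/18))*(-11 + h) = (-11 + h)/2 = -11/2 + h/2)
q(13)² = (-11/2 + (½)*13)² = (-11/2 + 13/2)² = 1² = 1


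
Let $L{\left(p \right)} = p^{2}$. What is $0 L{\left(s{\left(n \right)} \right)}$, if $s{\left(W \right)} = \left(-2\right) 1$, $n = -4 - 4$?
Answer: $0$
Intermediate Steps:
$n = -8$
$s{\left(W \right)} = -2$
$0 L{\left(s{\left(n \right)} \right)} = 0 \left(-2\right)^{2} = 0 \cdot 4 = 0$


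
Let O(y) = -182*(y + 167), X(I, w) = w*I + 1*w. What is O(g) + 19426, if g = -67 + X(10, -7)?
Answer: 15240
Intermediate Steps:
X(I, w) = w + I*w (X(I, w) = I*w + w = w + I*w)
g = -144 (g = -67 - 7*(1 + 10) = -67 - 7*11 = -67 - 77 = -144)
O(y) = -30394 - 182*y (O(y) = -182*(167 + y) = -30394 - 182*y)
O(g) + 19426 = (-30394 - 182*(-144)) + 19426 = (-30394 + 26208) + 19426 = -4186 + 19426 = 15240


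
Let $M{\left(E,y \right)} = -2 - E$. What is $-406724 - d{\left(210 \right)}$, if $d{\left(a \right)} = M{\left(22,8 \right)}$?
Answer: $-406700$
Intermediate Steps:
$d{\left(a \right)} = -24$ ($d{\left(a \right)} = -2 - 22 = -24$)
$-406724 - d{\left(210 \right)} = -406724 - -24 = -406724 + 24 = -406700$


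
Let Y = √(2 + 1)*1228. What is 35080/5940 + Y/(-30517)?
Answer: 1754/297 - 1228*√3/30517 ≈ 5.8360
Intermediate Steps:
Y = 1228*√3 (Y = √3*1228 = 1228*√3 ≈ 2127.0)
35080/5940 + Y/(-30517) = 35080/5940 + (1228*√3)/(-30517) = 35080*(1/5940) + (1228*√3)*(-1/30517) = 1754/297 - 1228*√3/30517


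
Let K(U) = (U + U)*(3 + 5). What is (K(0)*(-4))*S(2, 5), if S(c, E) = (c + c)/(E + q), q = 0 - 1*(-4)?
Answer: 0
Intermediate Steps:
K(U) = 16*U (K(U) = (2*U)*8 = 16*U)
q = 4 (q = 0 + 4 = 4)
S(c, E) = 2*c/(4 + E) (S(c, E) = (c + c)/(E + 4) = (2*c)/(4 + E) = 2*c/(4 + E))
(K(0)*(-4))*S(2, 5) = ((16*0)*(-4))*(2*2/(4 + 5)) = (0*(-4))*(2*2/9) = 0*(2*2*(1/9)) = 0*(4/9) = 0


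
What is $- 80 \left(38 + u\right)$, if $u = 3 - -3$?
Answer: $-3520$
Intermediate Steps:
$u = 6$ ($u = 3 + 3 = 6$)
$- 80 \left(38 + u\right) = - 80 \left(38 + 6\right) = \left(-80\right) 44 = -3520$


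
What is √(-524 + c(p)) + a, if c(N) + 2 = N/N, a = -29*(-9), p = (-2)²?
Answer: 261 + 5*I*√21 ≈ 261.0 + 22.913*I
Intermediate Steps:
p = 4
a = 261
c(N) = -1 (c(N) = -2 + N/N = -2 + 1 = -1)
√(-524 + c(p)) + a = √(-524 - 1) + 261 = √(-525) + 261 = 5*I*√21 + 261 = 261 + 5*I*√21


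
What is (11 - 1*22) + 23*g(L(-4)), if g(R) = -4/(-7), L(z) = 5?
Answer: 15/7 ≈ 2.1429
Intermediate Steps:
g(R) = 4/7 (g(R) = -4*(-⅐) = 4/7)
(11 - 1*22) + 23*g(L(-4)) = (11 - 1*22) + 23*(4/7) = (11 - 22) + 92/7 = -11 + 92/7 = 15/7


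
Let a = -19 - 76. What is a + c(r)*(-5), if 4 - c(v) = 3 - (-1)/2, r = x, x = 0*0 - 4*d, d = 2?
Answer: -195/2 ≈ -97.500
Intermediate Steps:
x = -8 (x = 0*0 - 4*2 = 0 - 8 = -8)
r = -8
a = -95
c(v) = ½ (c(v) = 4 - (3 - (-1)/2) = 4 - (3 - 1*(-½)) = 4 - (3 + ½) = 4 - 1*7/2 = 4 - 7/2 = ½)
a + c(r)*(-5) = -95 + (½)*(-5) = -95 - 5/2 = -195/2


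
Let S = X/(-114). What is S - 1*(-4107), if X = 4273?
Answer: 463925/114 ≈ 4069.5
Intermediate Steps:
S = -4273/114 (S = 4273/(-114) = 4273*(-1/114) = -4273/114 ≈ -37.482)
S - 1*(-4107) = -4273/114 - 1*(-4107) = -4273/114 + 4107 = 463925/114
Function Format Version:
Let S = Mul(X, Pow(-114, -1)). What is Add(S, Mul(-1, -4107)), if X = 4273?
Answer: Rational(463925, 114) ≈ 4069.5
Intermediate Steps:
S = Rational(-4273, 114) (S = Mul(4273, Pow(-114, -1)) = Mul(4273, Rational(-1, 114)) = Rational(-4273, 114) ≈ -37.482)
Add(S, Mul(-1, -4107)) = Add(Rational(-4273, 114), Mul(-1, -4107)) = Add(Rational(-4273, 114), 4107) = Rational(463925, 114)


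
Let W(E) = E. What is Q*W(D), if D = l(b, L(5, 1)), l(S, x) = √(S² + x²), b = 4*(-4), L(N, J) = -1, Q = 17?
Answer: 17*√257 ≈ 272.53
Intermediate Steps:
b = -16
D = √257 (D = √((-16)² + (-1)²) = √(256 + 1) = √257 ≈ 16.031)
Q*W(D) = 17*√257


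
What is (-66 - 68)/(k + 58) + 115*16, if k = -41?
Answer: 31146/17 ≈ 1832.1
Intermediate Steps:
(-66 - 68)/(k + 58) + 115*16 = (-66 - 68)/(-41 + 58) + 115*16 = -134/17 + 1840 = 31146/17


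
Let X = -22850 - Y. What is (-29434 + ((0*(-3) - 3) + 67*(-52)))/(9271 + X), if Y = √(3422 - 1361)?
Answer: 447034259/184387180 - 98763*√229/184387180 ≈ 2.4163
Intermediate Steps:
Y = 3*√229 (Y = √2061 = 3*√229 ≈ 45.398)
X = -22850 - 3*√229 ≈ -22895.
(-29434 + ((0*(-3) - 3) + 67*(-52)))/(9271 + X) = (-29434 + ((0*(-3) - 3) + 67*(-52)))/(9271 + (-22850 - 3*√229)) = (-29434 + ((0 - 3) - 3484))/(-13579 - 3*√229) = (-29434 + (-3 - 3484))/(-13579 - 3*√229) = (-29434 - 3487)/(-13579 - 3*√229) = -32921/(-13579 - 3*√229)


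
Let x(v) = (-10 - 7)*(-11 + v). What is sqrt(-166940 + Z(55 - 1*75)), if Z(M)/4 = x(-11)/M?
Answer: 3*I*sqrt(463930)/5 ≈ 408.67*I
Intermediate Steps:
x(v) = 187 - 17*v (x(v) = -17*(-11 + v) = 187 - 17*v)
Z(M) = 1496/M (Z(M) = 4*((187 - 17*(-11))/M) = 4*((187 + 187)/M) = 4*(374/M) = 1496/M)
sqrt(-166940 + Z(55 - 1*75)) = sqrt(-166940 + 1496/(55 - 1*75)) = sqrt(-166940 + 1496/(55 - 75)) = sqrt(-166940 + 1496/(-20)) = sqrt(-166940 + 1496*(-1/20)) = sqrt(-166940 - 374/5) = sqrt(-835074/5) = 3*I*sqrt(463930)/5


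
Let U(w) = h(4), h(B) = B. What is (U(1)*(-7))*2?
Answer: -56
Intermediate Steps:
U(w) = 4
(U(1)*(-7))*2 = (4*(-7))*2 = -28*2 = -56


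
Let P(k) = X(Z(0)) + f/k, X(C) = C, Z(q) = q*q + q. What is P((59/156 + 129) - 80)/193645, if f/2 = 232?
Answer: 72384/1491647435 ≈ 4.8526e-5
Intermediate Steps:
Z(q) = q + q**2 (Z(q) = q**2 + q = q + q**2)
f = 464 (f = 2*232 = 464)
P(k) = 464/k (P(k) = 0*(1 + 0) + 464/k = 0*1 + 464/k = 0 + 464/k = 464/k)
P((59/156 + 129) - 80)/193645 = (464/((59/156 + 129) - 80))/193645 = (464/((59*(1/156) + 129) - 80))*(1/193645) = (464/((59/156 + 129) - 80))*(1/193645) = (464/(20183/156 - 80))*(1/193645) = (464/(7703/156))*(1/193645) = (464*(156/7703))*(1/193645) = (72384/7703)*(1/193645) = 72384/1491647435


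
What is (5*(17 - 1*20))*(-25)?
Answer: 375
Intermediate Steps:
(5*(17 - 1*20))*(-25) = (5*(17 - 20))*(-25) = (5*(-3))*(-25) = -15*(-25) = 375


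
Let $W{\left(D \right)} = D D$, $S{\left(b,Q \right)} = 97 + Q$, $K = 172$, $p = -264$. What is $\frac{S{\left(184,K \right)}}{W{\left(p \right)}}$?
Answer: $\frac{269}{69696} \approx 0.0038596$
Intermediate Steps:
$W{\left(D \right)} = D^{2}$
$\frac{S{\left(184,K \right)}}{W{\left(p \right)}} = \frac{97 + 172}{\left(-264\right)^{2}} = \frac{269}{69696}$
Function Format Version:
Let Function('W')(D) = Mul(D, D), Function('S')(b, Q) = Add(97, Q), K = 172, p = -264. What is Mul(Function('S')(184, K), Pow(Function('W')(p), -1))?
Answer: Rational(269, 69696) ≈ 0.0038596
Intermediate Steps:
Function('W')(D) = Pow(D, 2)
Mul(Function('S')(184, K), Pow(Function('W')(p), -1)) = Mul(Add(97, 172), Pow(Pow(-264, 2), -1)) = Mul(269, Pow(69696, -1)) = Mul(269, Rational(1, 69696)) = Rational(269, 69696)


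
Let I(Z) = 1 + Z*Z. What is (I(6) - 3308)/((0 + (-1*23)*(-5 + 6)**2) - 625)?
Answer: 3271/648 ≈ 5.0478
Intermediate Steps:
I(Z) = 1 + Z**2
(I(6) - 3308)/((0 + (-1*23)*(-5 + 6)**2) - 625) = ((1 + 6**2) - 3308)/((0 + (-1*23)*(-5 + 6)**2) - 625) = ((1 + 36) - 3308)/((0 - 23*1**2) - 625) = (37 - 3308)/((0 - 23*1) - 625) = -3271/((0 - 23) - 625) = -3271/(-23 - 625) = -3271/(-648) = -3271*(-1/648) = 3271/648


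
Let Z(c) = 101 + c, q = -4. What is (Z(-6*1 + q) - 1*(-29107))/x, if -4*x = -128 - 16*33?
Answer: 14599/82 ≈ 178.04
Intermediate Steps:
x = 164 (x = -(-128 - 16*33)/4 = -(-128 - 528)/4 = -¼*(-656) = 164)
(Z(-6*1 + q) - 1*(-29107))/x = ((101 + (-6*1 - 4)) - 1*(-29107))/164 = ((101 + (-6 - 4)) + 29107)*(1/164) = ((101 - 10) + 29107)*(1/164) = (91 + 29107)*(1/164) = 29198*(1/164) = 14599/82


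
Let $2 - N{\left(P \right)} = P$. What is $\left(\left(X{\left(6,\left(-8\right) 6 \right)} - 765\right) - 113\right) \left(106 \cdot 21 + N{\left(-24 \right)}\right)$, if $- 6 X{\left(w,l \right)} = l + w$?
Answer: $-1961492$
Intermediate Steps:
$N{\left(P \right)} = 2 - P$
$X{\left(w,l \right)} = - \frac{l}{6} - \frac{w}{6}$ ($X{\left(w,l \right)} = - \frac{l + w}{6} = - \frac{l}{6} - \frac{w}{6}$)
$\left(\left(X{\left(6,\left(-8\right) 6 \right)} - 765\right) - 113\right) \left(106 \cdot 21 + N{\left(-24 \right)}\right) = \left(\left(\left(- \frac{\left(-8\right) 6}{6} - 1\right) - 765\right) - 113\right) \left(106 \cdot 21 + \left(2 - -24\right)\right) = \left(\left(\left(\left(- \frac{1}{6}\right) \left(-48\right) - 1\right) - 765\right) - 113\right) \left(2226 + \left(2 + 24\right)\right) = \left(\left(\left(8 - 1\right) - 765\right) - 113\right) \left(2226 + 26\right) = \left(\left(7 - 765\right) - 113\right) 2252 = \left(-758 - 113\right) 2252 = \left(-871\right) 2252 = -1961492$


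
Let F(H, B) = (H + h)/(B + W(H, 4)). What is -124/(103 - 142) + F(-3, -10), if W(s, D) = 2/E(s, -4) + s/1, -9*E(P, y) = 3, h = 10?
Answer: 2083/741 ≈ 2.8111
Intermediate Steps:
E(P, y) = -⅓ (E(P, y) = -⅑*3 = -⅓)
W(s, D) = -6 + s (W(s, D) = 2/(-⅓) + s/1 = 2*(-3) + s*1 = -6 + s)
F(H, B) = (10 + H)/(-6 + B + H) (F(H, B) = (H + 10)/(B + (-6 + H)) = (10 + H)/(-6 + B + H))
-124/(103 - 142) + F(-3, -10) = -124/(103 - 142) + (10 - 3)/(-6 - 10 - 3) = -124/(-39) + 7/(-19) = -1/39*(-124) - 1/19*7 = 124/39 - 7/19 = 2083/741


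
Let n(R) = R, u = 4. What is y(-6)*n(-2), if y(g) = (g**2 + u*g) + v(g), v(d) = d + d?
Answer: 0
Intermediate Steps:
v(d) = 2*d
y(g) = g**2 + 6*g (y(g) = (g**2 + 4*g) + 2*g = g**2 + 6*g)
y(-6)*n(-2) = -6*(6 - 6)*(-2) = -6*0*(-2) = 0*(-2) = 0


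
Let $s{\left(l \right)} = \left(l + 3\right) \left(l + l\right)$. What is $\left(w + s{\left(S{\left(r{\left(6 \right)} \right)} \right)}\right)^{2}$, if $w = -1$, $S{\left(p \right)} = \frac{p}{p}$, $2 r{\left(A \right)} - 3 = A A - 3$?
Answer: $49$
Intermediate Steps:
$r{\left(A \right)} = \frac{A^{2}}{2}$ ($r{\left(A \right)} = \frac{3}{2} + \frac{A A - 3}{2} = \frac{3}{2} + \frac{A^{2} - 3}{2} = \frac{3}{2} + \frac{-3 + A^{2}}{2} = \frac{3}{2} + \left(- \frac{3}{2} + \frac{A^{2}}{2}\right) = \frac{A^{2}}{2}$)
$S{\left(p \right)} = 1$
$s{\left(l \right)} = 2 l \left(3 + l\right)$ ($s{\left(l \right)} = \left(3 + l\right) 2 l = 2 l \left(3 + l\right)$)
$\left(w + s{\left(S{\left(r{\left(6 \right)} \right)} \right)}\right)^{2} = \left(-1 + 2 \cdot 1 \left(3 + 1\right)\right)^{2} = \left(-1 + 2 \cdot 1 \cdot 4\right)^{2} = \left(-1 + 8\right)^{2} = 7^{2} = 49$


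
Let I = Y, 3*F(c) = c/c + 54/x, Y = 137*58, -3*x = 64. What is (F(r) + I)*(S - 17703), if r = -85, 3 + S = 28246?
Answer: 2009891045/24 ≈ 8.3745e+7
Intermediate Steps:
S = 28243 (S = -3 + 28246 = 28243)
x = -64/3 (x = -⅓*64 = -64/3 ≈ -21.333)
Y = 7946
F(c) = -49/96 (F(c) = (c/c + 54/(-64/3))/3 = (1 + 54*(-3/64))/3 = (1 - 81/32)/3 = (⅓)*(-49/32) = -49/96)
I = 7946
(F(r) + I)*(S - 17703) = (-49/96 + 7946)*(28243 - 17703) = (762767/96)*10540 = 2009891045/24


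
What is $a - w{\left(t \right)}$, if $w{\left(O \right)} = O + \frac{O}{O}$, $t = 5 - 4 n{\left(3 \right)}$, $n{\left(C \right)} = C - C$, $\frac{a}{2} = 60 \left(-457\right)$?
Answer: $-54846$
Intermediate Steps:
$a = -54840$ ($a = 2 \cdot 60 \left(-457\right) = 2 \left(-27420\right) = -54840$)
$n{\left(C \right)} = 0$
$t = 5$ ($t = 5 - 0 = 5 + 0 = 5$)
$w{\left(O \right)} = 1 + O$ ($w{\left(O \right)} = O + 1 = 1 + O$)
$a - w{\left(t \right)} = -54840 - \left(1 + 5\right) = -54840 - 6 = -54846$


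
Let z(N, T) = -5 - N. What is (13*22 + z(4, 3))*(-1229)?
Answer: -340433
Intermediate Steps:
(13*22 + z(4, 3))*(-1229) = (13*22 + (-5 - 1*4))*(-1229) = (286 + (-5 - 4))*(-1229) = (286 - 9)*(-1229) = 277*(-1229) = -340433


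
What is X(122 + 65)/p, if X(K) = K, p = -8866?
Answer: -17/806 ≈ -0.021092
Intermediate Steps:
X(122 + 65)/p = (122 + 65)/(-8866) = 187*(-1/8866) = -17/806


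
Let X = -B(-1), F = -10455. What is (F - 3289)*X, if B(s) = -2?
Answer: -27488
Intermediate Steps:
X = 2 (X = -(-2) = -1*(-2) = 2)
(F - 3289)*X = (-10455 - 3289)*2 = -13744*2 = -27488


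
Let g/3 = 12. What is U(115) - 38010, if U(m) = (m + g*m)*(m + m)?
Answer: 940640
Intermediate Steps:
g = 36 (g = 3*12 = 36)
U(m) = 74*m**2 (U(m) = (m + 36*m)*(m + m) = (37*m)*(2*m) = 74*m**2)
U(115) - 38010 = 74*115**2 - 38010 = 74*13225 - 38010 = 978650 - 38010 = 940640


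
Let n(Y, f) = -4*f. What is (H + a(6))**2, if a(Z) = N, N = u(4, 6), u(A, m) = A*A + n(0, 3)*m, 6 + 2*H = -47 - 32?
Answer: 38809/4 ≈ 9702.3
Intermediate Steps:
H = -85/2 (H = -3 + (-47 - 32)/2 = -3 + (1/2)*(-79) = -3 - 79/2 = -85/2 ≈ -42.500)
u(A, m) = A**2 - 12*m (u(A, m) = A*A + (-4*3)*m = A**2 - 12*m)
N = -56 (N = 4**2 - 12*6 = 16 - 72 = -56)
a(Z) = -56
(H + a(6))**2 = (-85/2 - 56)**2 = (-197/2)**2 = 38809/4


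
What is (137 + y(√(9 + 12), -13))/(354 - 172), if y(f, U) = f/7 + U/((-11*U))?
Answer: 753/1001 + √21/1274 ≈ 0.75585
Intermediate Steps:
y(f, U) = -1/11 + f/7 (y(f, U) = f*(⅐) + U*(-1/(11*U)) = f/7 - 1/11 = -1/11 + f/7)
(137 + y(√(9 + 12), -13))/(354 - 172) = (137 + (-1/11 + √(9 + 12)/7))/(354 - 172) = (137 + (-1/11 + √21/7))/182 = (1506/11 + √21/7)*(1/182) = 753/1001 + √21/1274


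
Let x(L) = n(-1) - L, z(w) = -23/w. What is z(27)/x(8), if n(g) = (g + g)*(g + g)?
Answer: 23/108 ≈ 0.21296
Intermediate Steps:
n(g) = 4*g**2 (n(g) = (2*g)*(2*g) = 4*g**2)
x(L) = 4 - L (x(L) = 4*(-1)**2 - L = 4*1 - L = 4 - L)
z(27)/x(8) = (-23/27)/(4 - 1*8) = (-23*1/27)/(4 - 8) = -23/27/(-4) = -23/27*(-1/4) = 23/108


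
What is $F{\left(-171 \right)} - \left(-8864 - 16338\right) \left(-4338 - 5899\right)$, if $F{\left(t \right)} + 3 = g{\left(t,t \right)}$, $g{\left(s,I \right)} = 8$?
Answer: $-257992869$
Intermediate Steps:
$F{\left(t \right)} = 5$ ($F{\left(t \right)} = -3 + 8 = 5$)
$F{\left(-171 \right)} - \left(-8864 - 16338\right) \left(-4338 - 5899\right) = 5 - \left(-8864 - 16338\right) \left(-4338 - 5899\right) = 5 - \left(-25202\right) \left(-10237\right) = 5 - 257992874 = -257992869$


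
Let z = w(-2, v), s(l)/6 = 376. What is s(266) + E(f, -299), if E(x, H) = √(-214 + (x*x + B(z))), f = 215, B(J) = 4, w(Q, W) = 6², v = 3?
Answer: 2256 + √46015 ≈ 2470.5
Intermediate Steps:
w(Q, W) = 36
s(l) = 2256 (s(l) = 6*376 = 2256)
z = 36
E(x, H) = √(-210 + x²) (E(x, H) = √(-214 + (x*x + 4)) = √(-214 + (x² + 4)) = √(-214 + (4 + x²)) = √(-210 + x²))
s(266) + E(f, -299) = 2256 + √(-210 + 215²) = 2256 + √(-210 + 46225) = 2256 + √46015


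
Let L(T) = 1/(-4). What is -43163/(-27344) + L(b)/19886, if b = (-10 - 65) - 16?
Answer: 429166291/271881392 ≈ 1.5785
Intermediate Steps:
b = -91 (b = -75 - 16 = -91)
L(T) = -1/4
-43163/(-27344) + L(b)/19886 = -43163/(-27344) - 1/4/19886 = -43163*(-1/27344) - 1/4*1/19886 = 43163/27344 - 1/79544 = 429166291/271881392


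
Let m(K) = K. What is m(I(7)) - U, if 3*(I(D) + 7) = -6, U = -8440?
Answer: 8431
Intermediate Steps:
I(D) = -9 (I(D) = -7 + (⅓)*(-6) = -7 - 2 = -9)
m(I(7)) - U = -9 - 1*(-8440) = -9 + 8440 = 8431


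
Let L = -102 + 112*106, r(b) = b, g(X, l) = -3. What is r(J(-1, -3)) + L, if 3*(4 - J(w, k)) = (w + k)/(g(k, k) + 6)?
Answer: 105970/9 ≈ 11774.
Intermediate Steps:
J(w, k) = 4 - k/9 - w/9 (J(w, k) = 4 - (w + k)/(3*(-3 + 6)) = 4 - (k + w)/(3*3) = 4 - (k/3 + w/3)/3 = 4 + (-k/9 - w/9) = 4 - k/9 - w/9)
L = 11770 (L = -102 + 11872 = 11770)
r(J(-1, -3)) + L = (4 - ⅑*(-3) - ⅑*(-1)) + 11770 = (4 + ⅓ + ⅑) + 11770 = 40/9 + 11770 = 105970/9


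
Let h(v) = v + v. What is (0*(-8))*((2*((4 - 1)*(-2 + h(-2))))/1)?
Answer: 0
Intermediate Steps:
h(v) = 2*v
(0*(-8))*((2*((4 - 1)*(-2 + h(-2))))/1) = (0*(-8))*((2*((4 - 1)*(-2 + 2*(-2))))/1) = 0*((2*(3*(-2 - 4)))*1) = 0*((2*(3*(-6)))*1) = 0*((2*(-18))*1) = 0*(-36*1) = 0*(-36) = 0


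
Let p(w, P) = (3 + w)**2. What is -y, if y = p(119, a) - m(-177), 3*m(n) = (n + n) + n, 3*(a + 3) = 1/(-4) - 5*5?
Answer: -15061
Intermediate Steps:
a = -137/12 (a = -3 + (1/(-4) - 5*5)/3 = -3 + (-1/4 - 25)/3 = -3 + (1/3)*(-101/4) = -3 - 101/12 = -137/12 ≈ -11.417)
m(n) = n (m(n) = ((n + n) + n)/3 = (2*n + n)/3 = (3*n)/3 = n)
y = 15061 (y = (3 + 119)**2 - 1*(-177) = 122**2 + 177 = 14884 + 177 = 15061)
-y = -1*15061 = -15061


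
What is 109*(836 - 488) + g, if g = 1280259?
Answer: 1318191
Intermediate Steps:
109*(836 - 488) + g = 109*(836 - 488) + 1280259 = 109*348 + 1280259 = 37932 + 1280259 = 1318191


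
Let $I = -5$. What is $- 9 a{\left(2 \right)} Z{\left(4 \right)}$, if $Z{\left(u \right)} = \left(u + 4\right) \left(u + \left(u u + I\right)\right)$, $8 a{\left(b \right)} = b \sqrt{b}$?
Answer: $- 270 \sqrt{2} \approx -381.84$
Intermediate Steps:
$a{\left(b \right)} = \frac{b^{\frac{3}{2}}}{8}$ ($a{\left(b \right)} = \frac{b \sqrt{b}}{8} = \frac{b^{\frac{3}{2}}}{8}$)
$Z{\left(u \right)} = \left(4 + u\right) \left(-5 + u + u^{2}\right)$ ($Z{\left(u \right)} = \left(u + 4\right) \left(u + \left(u u - 5\right)\right) = \left(4 + u\right) \left(u + \left(u^{2} - 5\right)\right) = \left(4 + u\right) \left(u + \left(-5 + u^{2}\right)\right) = \left(4 + u\right) \left(-5 + u + u^{2}\right)$)
$- 9 a{\left(2 \right)} Z{\left(4 \right)} = - 9 \frac{2^{\frac{3}{2}}}{8} \left(-20 + 4^{3} - 4 + 5 \cdot 4^{2}\right) = - 9 \frac{2 \sqrt{2}}{8} \left(-20 + 64 - 4 + 5 \cdot 16\right) = - 9 \frac{\sqrt{2}}{4} \left(-20 + 64 - 4 + 80\right) = - \frac{9 \sqrt{2}}{4} \cdot 120 = - 270 \sqrt{2}$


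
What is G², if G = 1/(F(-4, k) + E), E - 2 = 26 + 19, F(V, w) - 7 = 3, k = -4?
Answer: 1/3249 ≈ 0.00030779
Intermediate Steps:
F(V, w) = 10 (F(V, w) = 7 + 3 = 10)
E = 47 (E = 2 + (26 + 19) = 2 + 45 = 47)
G = 1/57 (G = 1/(10 + 47) = 1/57 ≈ 0.017544)
G² = (1/57)² = 1/3249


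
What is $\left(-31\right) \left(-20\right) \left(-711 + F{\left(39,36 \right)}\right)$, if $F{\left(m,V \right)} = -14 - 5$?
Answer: $-452600$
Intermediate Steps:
$F{\left(m,V \right)} = -19$
$\left(-31\right) \left(-20\right) \left(-711 + F{\left(39,36 \right)}\right) = \left(-31\right) \left(-20\right) \left(-711 - 19\right) = 620 \left(-730\right) = -452600$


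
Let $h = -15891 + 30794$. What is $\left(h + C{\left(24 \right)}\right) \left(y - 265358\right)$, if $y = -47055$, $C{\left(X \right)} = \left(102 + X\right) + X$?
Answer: $-4702752889$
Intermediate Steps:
$h = 14903$
$C{\left(X \right)} = 102 + 2 X$
$\left(h + C{\left(24 \right)}\right) \left(y - 265358\right) = \left(14903 + \left(102 + 2 \cdot 24\right)\right) \left(-47055 - 265358\right) = \left(14903 + \left(102 + 48\right)\right) \left(-312413\right) = \left(14903 + 150\right) \left(-312413\right) = 15053 \left(-312413\right) = -4702752889$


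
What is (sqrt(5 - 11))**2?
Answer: -6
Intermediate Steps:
(sqrt(5 - 11))**2 = (sqrt(-6))**2 = (I*sqrt(6))**2 = -6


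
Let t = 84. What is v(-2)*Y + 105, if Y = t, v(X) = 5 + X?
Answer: 357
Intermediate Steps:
Y = 84
v(-2)*Y + 105 = (5 - 2)*84 + 105 = 3*84 + 105 = 252 + 105 = 357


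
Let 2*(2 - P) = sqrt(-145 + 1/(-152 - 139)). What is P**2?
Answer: (582 - I*sqrt(3069759))**2/84681 ≈ -32.251 - 24.083*I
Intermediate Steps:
P = 2 - I*sqrt(3069759)/291 (P = 2 - sqrt(-145 + 1/(-152 - 139))/2 = 2 - sqrt(-145 + 1/(-291))/2 = 2 - sqrt(-145 - 1/291)/2 = 2 - I*sqrt(3069759)/291 ≈ 2.0 - 6.0209*I)
P**2 = (2 - I*sqrt(3069759)/291)**2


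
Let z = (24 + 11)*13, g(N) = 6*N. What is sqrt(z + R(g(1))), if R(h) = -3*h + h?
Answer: sqrt(443) ≈ 21.048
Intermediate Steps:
R(h) = -2*h
z = 455 (z = 35*13 = 455)
sqrt(z + R(g(1))) = sqrt(455 - 12) = sqrt(443)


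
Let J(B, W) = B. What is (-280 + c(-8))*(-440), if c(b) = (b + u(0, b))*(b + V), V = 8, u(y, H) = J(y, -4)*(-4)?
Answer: 123200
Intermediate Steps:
u(y, H) = -4*y (u(y, H) = y*(-4) = -4*y)
c(b) = b*(8 + b) (c(b) = (b - 4*0)*(b + 8) = (b + 0)*(8 + b) = b*(8 + b))
(-280 + c(-8))*(-440) = (-280 - 8*(8 - 8))*(-440) = (-280 - 8*0)*(-440) = (-280 + 0)*(-440) = -280*(-440) = 123200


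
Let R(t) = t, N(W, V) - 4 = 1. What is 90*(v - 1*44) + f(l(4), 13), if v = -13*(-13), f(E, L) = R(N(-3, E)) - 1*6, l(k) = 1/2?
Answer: 11249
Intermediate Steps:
N(W, V) = 5 (N(W, V) = 4 + 1 = 5)
l(k) = ½
f(E, L) = -1 (f(E, L) = 5 - 1*6 = 5 - 6 = -1)
v = 169
90*(v - 1*44) + f(l(4), 13) = 90*(169 - 1*44) - 1 = 90*(169 - 44) - 1 = 90*125 - 1 = 11250 - 1 = 11249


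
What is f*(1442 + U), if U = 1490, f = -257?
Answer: -753524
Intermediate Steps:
f*(1442 + U) = -257*(1442 + 1490) = -257*2932 = -753524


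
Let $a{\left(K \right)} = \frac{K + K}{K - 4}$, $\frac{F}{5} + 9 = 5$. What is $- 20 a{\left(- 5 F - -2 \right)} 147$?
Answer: $-6120$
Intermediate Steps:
$F = -20$ ($F = -45 + 5 \cdot 5 = -45 + 25 = -20$)
$a{\left(K \right)} = \frac{2 K}{-4 + K}$
$- 20 a{\left(- 5 F - -2 \right)} 147 = - 20 \frac{2 \left(\left(-5\right) \left(-20\right) - -2\right)}{-4 - -102} \cdot 147 = - 20 \frac{2 \left(100 + 2\right)}{-4 + \left(100 + 2\right)} 147 = - 20 \cdot 2 \cdot 102 \frac{1}{-4 + 102} \cdot 147 = - 20 \cdot 2 \cdot 102 \cdot \frac{1}{98} \cdot 147 = \left(-20\right) \frac{102}{49} \cdot 147 = \left(- \frac{2040}{49}\right) 147 = -6120$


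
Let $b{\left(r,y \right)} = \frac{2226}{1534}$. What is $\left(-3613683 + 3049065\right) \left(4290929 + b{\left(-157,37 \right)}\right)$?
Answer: $- \frac{1858238948763408}{767} \approx -2.4227 \cdot 10^{12}$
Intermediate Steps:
$b{\left(r,y \right)} = \frac{1113}{767}$ ($b{\left(r,y \right)} = 2226 \cdot \frac{1}{1534} = \frac{1113}{767}$)
$\left(-3613683 + 3049065\right) \left(4290929 + b{\left(-157,37 \right)}\right) = \left(-3613683 + 3049065\right) \left(4290929 + \frac{1113}{767}\right) = \left(-564618\right) \frac{3291143656}{767} = - \frac{1858238948763408}{767}$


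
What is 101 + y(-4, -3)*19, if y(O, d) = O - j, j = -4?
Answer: 101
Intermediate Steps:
y(O, d) = 4 + O (y(O, d) = O - 1*(-4) = O + 4 = 4 + O)
101 + y(-4, -3)*19 = 101 + (4 - 4)*19 = 101 + 0*19 = 101 + 0 = 101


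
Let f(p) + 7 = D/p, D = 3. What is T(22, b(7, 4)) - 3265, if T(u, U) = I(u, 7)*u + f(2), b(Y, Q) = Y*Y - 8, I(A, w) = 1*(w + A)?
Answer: -5265/2 ≈ -2632.5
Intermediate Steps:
I(A, w) = A + w (I(A, w) = 1*(A + w) = A + w)
f(p) = -7 + 3/p
b(Y, Q) = -8 + Y**2 (b(Y, Q) = Y**2 - 8 = -8 + Y**2)
T(u, U) = -11/2 + u*(7 + u) (T(u, U) = (u + 7)*u + (-7 + 3/2) = (7 + u)*u + (-7 + 3*(1/2)) = u*(7 + u) + (-7 + 3/2) = u*(7 + u) - 11/2 = -11/2 + u*(7 + u))
T(22, b(7, 4)) - 3265 = (-11/2 + 22*(7 + 22)) - 3265 = (-11/2 + 22*29) - 3265 = (-11/2 + 638) - 3265 = 1265/2 - 3265 = -5265/2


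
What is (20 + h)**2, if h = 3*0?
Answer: 400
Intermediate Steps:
h = 0
(20 + h)**2 = (20 + 0)**2 = 20**2 = 400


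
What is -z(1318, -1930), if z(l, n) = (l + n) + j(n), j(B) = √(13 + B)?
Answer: 612 - 3*I*√213 ≈ 612.0 - 43.784*I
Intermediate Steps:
z(l, n) = l + n + √(13 + n) (z(l, n) = (l + n) + √(13 + n) = l + n + √(13 + n))
-z(1318, -1930) = -(1318 - 1930 + √(13 - 1930)) = -(1318 - 1930 + √(-1917)) = -(1318 - 1930 + 3*I*√213) = -(-612 + 3*I*√213) = 612 - 3*I*√213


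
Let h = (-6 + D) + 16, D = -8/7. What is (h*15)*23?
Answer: 21390/7 ≈ 3055.7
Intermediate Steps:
D = -8/7 (D = -8*1/7 = -8/7 ≈ -1.1429)
h = 62/7 (h = (-6 - 8/7) + 16 = -50/7 + 16 = 62/7 ≈ 8.8571)
(h*15)*23 = ((62/7)*15)*23 = (930/7)*23 = 21390/7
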